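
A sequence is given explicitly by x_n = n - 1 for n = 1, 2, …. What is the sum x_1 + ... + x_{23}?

253

Over n = 1..23: Σn = 276.
Total = (1)·276 + (-1)·23 = 253.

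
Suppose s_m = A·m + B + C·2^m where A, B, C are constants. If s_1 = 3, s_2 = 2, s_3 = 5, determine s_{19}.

1048485

Write the equations: A + B + 2C = 3; 2A + B + 4C = 2; 3A + B + 8C = 5.
Subtracting the first from the second: A + 2C = -1.
Subtracting the second from the third: A + 4C = 3.
Solving: C = 2, A = -5, then B = 4.
Hence s_{19} = -5·19 + 4 + 2·524288 = 1048485.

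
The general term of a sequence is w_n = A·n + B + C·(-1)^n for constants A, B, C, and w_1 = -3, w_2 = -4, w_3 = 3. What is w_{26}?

68

At n = 1, 2, 3: A + B - C = -3; 2A + B + C = -4; 3A + B - C = 3.
Subtracting the first from the second: A + 2C = -1.
Subtracting the second from the third: A - 2C = 7.
Solving: C = -2, A = 3, then B = -8.
Therefore w_{26} = 78 + (-8) + (-2)·1 = 68.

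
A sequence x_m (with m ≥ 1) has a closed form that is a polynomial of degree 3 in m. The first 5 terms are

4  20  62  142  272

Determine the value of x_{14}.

1st diffs: 16, 42, 80, 130.
2nd diffs: 26, 38, 50.
3rd diffs: 12, 12 (constant).
So x_m = 2m^3 + m^2 - m + 2.
Evaluating at m = 14 gives x_{14} = 5672.

5672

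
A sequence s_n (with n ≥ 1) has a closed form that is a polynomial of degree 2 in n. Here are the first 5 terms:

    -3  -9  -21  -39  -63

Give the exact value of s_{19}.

1st diffs: -6, -12, -18, -24.
2nd diffs: -6, -6, -6 (constant).
So s_n = -3n^2 + 3n - 3.
Evaluating at n = 19 gives s_{19} = -1029.

-1029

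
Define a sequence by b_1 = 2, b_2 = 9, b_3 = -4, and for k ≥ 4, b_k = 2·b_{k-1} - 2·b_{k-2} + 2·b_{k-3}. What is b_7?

Applying the relation repeatedly:
b_4 = -22  b_5 = -18  b_6 = 0  b_7 = -8.

-8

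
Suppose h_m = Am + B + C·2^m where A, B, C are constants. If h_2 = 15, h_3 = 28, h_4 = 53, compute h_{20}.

3145749

At m = 2, 3, 4: 2A + B + 4C = 15; 3A + B + 8C = 28; 4A + B + 16C = 53.
Subtracting the first from the second: A + 4C = 13.
Subtracting the second from the third: A + 8C = 25.
Solving: C = 3, A = 1, then B = 1.
Hence h_{20} = 1·20 + 1 + 3·1048576 = 3145749.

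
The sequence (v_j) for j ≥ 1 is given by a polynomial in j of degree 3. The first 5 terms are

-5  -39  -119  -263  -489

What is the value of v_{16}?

-13535

1st diffs: -34, -80, -144, -226.
2nd diffs: -46, -64, -82.
3rd diffs: -18, -18 (constant).
So v_j = -3j^3 - 5j^2 + 2j + 1.
Evaluating at j = 16 gives v_{16} = -13535.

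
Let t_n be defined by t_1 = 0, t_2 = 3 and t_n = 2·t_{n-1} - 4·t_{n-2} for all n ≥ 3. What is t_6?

-48

Iterate the recurrence:
t_3 = 6  t_4 = 0  t_5 = -24  t_6 = -48.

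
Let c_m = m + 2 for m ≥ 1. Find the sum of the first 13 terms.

117

Over m = 1..13: Σm = 91.
Total = (1)·91 + (2)·13 = 117.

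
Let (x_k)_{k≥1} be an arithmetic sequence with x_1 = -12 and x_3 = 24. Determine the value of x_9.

132

Common difference d = (24 - (-12)) / (3 - 1) = 18.
x_k = -12 + (k - 1)·18.
x_9 = -12 + 8·18 = 132.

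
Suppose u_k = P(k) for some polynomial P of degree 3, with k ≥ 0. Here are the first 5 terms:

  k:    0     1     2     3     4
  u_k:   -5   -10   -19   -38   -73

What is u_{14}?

1st diffs: -5, -9, -19, -35.
2nd diffs: -4, -10, -16.
3rd diffs: -6, -6 (constant).
Newton forward-difference form: u_k = -5 + (-5)·C(k,1) + (-4)·C(k,2) + (-6)·C(k,3).
At k = 14: k = 14, so u_{14} = -5 - 70 - 364 - 2184 = -2623.

-2623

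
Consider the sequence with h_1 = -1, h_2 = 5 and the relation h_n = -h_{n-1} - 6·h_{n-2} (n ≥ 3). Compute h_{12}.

Compute successive terms:
h_3 = 1; h_4 = -31; h_5 = 25; h_6 = 161; h_7 = -311; h_8 = -655; h_9 = 2521; h_{10} = 1409; h_{11} = -16535; h_{12} = 8081.

8081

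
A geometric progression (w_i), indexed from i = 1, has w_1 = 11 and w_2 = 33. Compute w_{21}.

38354628411

Common ratio r = 3.
w_i = 11·3^(i-1).
w_{21} = 11·3^20 = 38354628411.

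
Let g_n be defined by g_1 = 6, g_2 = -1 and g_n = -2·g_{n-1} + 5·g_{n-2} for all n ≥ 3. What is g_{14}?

-19378981

Compute successive terms:
g_3 = 32  g_4 = -69  g_5 = 298  …  g_{11} = 472312  g_{12} = -1628429  g_{13} = 5618418  g_{14} = -19378981.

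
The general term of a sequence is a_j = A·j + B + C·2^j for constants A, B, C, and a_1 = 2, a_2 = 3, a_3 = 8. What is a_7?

236

The three given values yield: A + B + 2C = 2; 2A + B + 4C = 3; 3A + B + 8C = 8.
Subtracting the first from the second: A + 2C = 1.
Subtracting the second from the third: A + 4C = 5.
Solving: C = 2, A = -3, then B = 1.
Hence a_7 = -3·7 + 1 + 2·128 = 236.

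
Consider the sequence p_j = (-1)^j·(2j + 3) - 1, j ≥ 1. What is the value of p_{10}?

22

(-1)^10 = 1; 2j + 3 at j=10 is 23; so p_{10} = 22.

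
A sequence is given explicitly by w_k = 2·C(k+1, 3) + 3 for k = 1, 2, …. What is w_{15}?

C(16, 3) = 560, so w_{15} = 1123.

1123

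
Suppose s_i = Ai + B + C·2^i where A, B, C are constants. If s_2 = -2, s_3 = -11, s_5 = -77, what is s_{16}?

The three given values yield: 2A + B + 4C = -2; 3A + B + 8C = -11; 5A + B + 32C = -77.
Subtracting the first from the second: A + 4C = -9.
Subtracting the second from the third: 2A + 24C = -66.
Solving: C = -3, A = 3, then B = 4.
So s_i = 3·i + 4 + (-3)·2^i; at i=16 this is -196556.

-196556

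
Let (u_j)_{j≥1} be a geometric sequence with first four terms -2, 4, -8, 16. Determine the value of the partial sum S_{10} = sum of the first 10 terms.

682

Common ratio r = -2.
u_j = (-2)·(-2)^(j-1).
S = (-2)·((-2)^10 - 1)/(-2 - 1) = (-2)·(1024 - 1)/(-3) = 682.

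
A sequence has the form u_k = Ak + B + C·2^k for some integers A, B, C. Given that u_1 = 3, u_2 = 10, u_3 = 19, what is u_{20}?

At k = 1, 2, 3: A + B + 2C = 3; 2A + B + 4C = 10; 3A + B + 8C = 19.
Subtracting the first from the second: A + 2C = 7.
Subtracting the second from the third: A + 4C = 9.
Solving: C = 1, A = 5, then B = -4.
Hence u_{20} = 5·20 + (-4) + 1·1048576 = 1048672.

1048672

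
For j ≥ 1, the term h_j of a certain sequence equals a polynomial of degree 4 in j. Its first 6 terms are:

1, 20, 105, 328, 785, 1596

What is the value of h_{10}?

11620

1st diffs: 19, 85, 223, 457, 811.
2nd diffs: 66, 138, 234, 354.
3rd diffs: 72, 96, 120.
4th diffs: 24, 24 (constant).
Newton forward-difference form: h_j = 1 + 19·C(j-1,1) + 66·C(j-1,2) + 72·C(j-1,3) + 24·C(j-1,4).
At j = 10: j-1 = 9, so h_{10} = 1 + 171 + 2376 + 6048 + 3024 = 11620.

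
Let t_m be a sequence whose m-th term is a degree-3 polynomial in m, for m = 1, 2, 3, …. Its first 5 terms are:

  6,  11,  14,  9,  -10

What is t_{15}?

1st diffs: 5, 3, -5, -19.
2nd diffs: -2, -8, -14.
3rd diffs: -6, -6 (constant).
So t_m = -m^3 + 5m^2 - 3m + 5.
Evaluating at m = 15 gives t_{15} = -2290.

-2290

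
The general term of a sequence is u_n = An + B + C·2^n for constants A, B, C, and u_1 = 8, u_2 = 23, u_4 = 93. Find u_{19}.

2621528

At n = 1, 2, 4: A + B + 2C = 8; 2A + B + 4C = 23; 4A + B + 16C = 93.
Subtracting the first from the second: A + 2C = 15.
Subtracting the second from the third: 2A + 12C = 70.
Solving: C = 5, A = 5, then B = -7.
So u_n = 5·n + (-7) + 5·2^n; at n=19 this is 2621528.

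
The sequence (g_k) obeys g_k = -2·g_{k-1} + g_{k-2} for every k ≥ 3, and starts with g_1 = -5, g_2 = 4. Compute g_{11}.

Applying the relation repeatedly:
g_3 = -13;  g_4 = 30;  g_5 = -73;  g_6 = 176;  g_7 = -425;  g_8 = 1026;  g_9 = -2477;  g_{10} = 5980;  g_{11} = -14437.

-14437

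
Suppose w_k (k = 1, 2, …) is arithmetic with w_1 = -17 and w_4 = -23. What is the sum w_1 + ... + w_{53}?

-3657

Common difference d = (-23 - (-17)) / (4 - 1) = -2.
w_k = -17 + (k - 1)·(-2).
w_{53} = -121; S = 53·(-17 + (-121))/2 = -3657.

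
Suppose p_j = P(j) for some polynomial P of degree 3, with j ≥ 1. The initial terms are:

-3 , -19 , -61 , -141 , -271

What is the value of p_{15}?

1st diffs: -16, -42, -80, -130.
2nd diffs: -26, -38, -50.
3rd diffs: -12, -12 (constant).
Newton forward-difference form: p_j = -3 + (-16)·C(j-1,1) + (-26)·C(j-1,2) + (-12)·C(j-1,3).
At j = 15: j-1 = 14, so p_{15} = -3 - 224 - 2366 - 4368 = -6961.

-6961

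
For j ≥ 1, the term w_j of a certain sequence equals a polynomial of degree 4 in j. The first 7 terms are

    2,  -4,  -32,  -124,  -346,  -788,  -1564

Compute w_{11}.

-11128

1st diffs: -6, -28, -92, -222, -442, -776.
2nd diffs: -22, -64, -130, -220, -334.
3rd diffs: -42, -66, -90, -114.
4th diffs: -24, -24, -24 (constant).
So w_j = -j^4 + 3j^3 - 4j^2 + 4.
Evaluating at j = 11 gives w_{11} = -11128.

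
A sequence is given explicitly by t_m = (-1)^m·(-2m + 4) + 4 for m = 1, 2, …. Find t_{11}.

(-1)^11 = -1; -2m + 4 at m=11 is -18; so t_{11} = 22.

22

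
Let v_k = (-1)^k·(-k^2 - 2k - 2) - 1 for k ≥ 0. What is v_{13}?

196

(-1)^13 = -1; -k^2 - 2k - 2 at k=13 is -197; so v_{13} = 196.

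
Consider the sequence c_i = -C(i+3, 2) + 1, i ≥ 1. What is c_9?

C(12, 2) = 66, so c_9 = -65.

-65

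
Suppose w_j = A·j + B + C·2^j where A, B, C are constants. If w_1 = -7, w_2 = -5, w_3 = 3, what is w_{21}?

6291363

Plug in j = 1, 2, 3: A + B + 2C = -7; 2A + B + 4C = -5; 3A + B + 8C = 3.
Subtracting the first from the second: A + 2C = 2.
Subtracting the second from the third: A + 4C = 8.
Solving: C = 3, A = -4, then B = -9.
Therefore w_{21} = -84 + (-9) + 3·2097152 = 6291363.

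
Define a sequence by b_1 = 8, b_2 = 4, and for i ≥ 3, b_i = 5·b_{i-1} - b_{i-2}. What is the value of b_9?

141228

Iterate the recurrence:
b_3 = 12, b_4 = 56, b_5 = 268, b_6 = 1284, b_7 = 6152, b_8 = 29476, b_9 = 141228.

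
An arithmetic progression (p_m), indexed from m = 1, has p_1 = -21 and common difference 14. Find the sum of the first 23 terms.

3059

p_m = -21 + (m - 1)·14.
p_{23} = 287; S = 23·(-21 + 287)/2 = 3059.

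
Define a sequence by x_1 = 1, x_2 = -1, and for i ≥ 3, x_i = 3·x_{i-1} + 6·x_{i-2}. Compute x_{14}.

13829859

Compute successive terms:
x_3 = 3;  x_4 = 3;  x_5 = 27;  …;  x_{11} = 165483;  x_{12} = 723411;  x_{13} = 3163131;  x_{14} = 13829859.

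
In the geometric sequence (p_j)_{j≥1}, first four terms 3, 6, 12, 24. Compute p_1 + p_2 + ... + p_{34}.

51539607549

Common ratio r = 2.
p_j = 3·2^(j-1).
S = 3·(2^34 - 1)/(2 - 1) = 3·(17179869184 - 1)/(1) = 51539607549.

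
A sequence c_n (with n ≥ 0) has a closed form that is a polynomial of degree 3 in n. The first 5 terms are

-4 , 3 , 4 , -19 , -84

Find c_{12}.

1st diffs: 7, 1, -23, -65.
2nd diffs: -6, -24, -42.
3rd diffs: -18, -18 (constant).
Newton forward-difference form: c_n = -4 + 7·C(n,1) + (-6)·C(n,2) + (-18)·C(n,3).
At n = 12: n = 12, so c_{12} = -4 + 84 - 396 - 3960 = -4276.

-4276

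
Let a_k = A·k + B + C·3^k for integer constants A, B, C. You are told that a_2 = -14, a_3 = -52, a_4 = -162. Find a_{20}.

-6973568834

The three given values yield: 2A + B + 9C = -14; 3A + B + 27C = -52; 4A + B + 81C = -162.
Subtracting the first from the second: A + 18C = -38.
Subtracting the second from the third: A + 54C = -110.
Solving: C = -2, A = -2, then B = 8.
So a_k = -2·k + 8 + (-2)·3^k; at k=20 this is -6973568834.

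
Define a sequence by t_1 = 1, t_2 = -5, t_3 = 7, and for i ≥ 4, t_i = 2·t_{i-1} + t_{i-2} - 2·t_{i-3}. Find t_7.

127

Compute successive terms:
t_4 = 7, t_5 = 31, t_6 = 55, t_7 = 127.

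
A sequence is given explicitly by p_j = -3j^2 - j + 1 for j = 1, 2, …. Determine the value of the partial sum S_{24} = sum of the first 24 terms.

-14976

Over j = 1..24: Σj = 300, Σj² = 4900.
Total = (-3)·4900 + (-1)·300 + (1)·24 = -14976.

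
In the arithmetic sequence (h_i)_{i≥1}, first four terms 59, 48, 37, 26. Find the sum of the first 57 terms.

Common difference d = -11.
h_i = 59 + (i - 1)·(-11).
h_{57} = -557; S = 57·(59 + (-557))/2 = -14193.

-14193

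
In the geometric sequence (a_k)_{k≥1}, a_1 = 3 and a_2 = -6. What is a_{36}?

Common ratio r = -2.
a_k = 3·(-2)^(k-1).
a_{36} = 3·(-2)^35 = -103079215104.

-103079215104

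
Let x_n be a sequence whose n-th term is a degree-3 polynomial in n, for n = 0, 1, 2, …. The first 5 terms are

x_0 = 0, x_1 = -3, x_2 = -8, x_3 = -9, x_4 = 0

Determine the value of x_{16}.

3072

1st diffs: -3, -5, -1, 9.
2nd diffs: -2, 4, 10.
3rd diffs: 6, 6 (constant).
So x_n = n^3 - 4n^2.
Evaluating at n = 16 gives x_{16} = 3072.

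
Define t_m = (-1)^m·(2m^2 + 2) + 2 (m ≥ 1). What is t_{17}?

-578

(-1)^17 = -1; 2m^2 + 2 at m=17 is 580; so t_{17} = -578.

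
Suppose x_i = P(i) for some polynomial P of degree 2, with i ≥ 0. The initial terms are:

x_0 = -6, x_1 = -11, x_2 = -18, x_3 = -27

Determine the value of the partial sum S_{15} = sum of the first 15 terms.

1st diffs: -5, -7, -9.
2nd diffs: -2, -2 (constant).
So x_i = -i^2 - 4i - 6.
Continuing: …, -38, -51, -66, -83, …, x_{14} = -258.
Summing i = 0..14 (15 terms) gives -1525.

-1525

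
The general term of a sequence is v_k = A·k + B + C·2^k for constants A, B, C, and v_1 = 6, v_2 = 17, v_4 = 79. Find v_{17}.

655372

Write the equations: A + B + 2C = 6; 2A + B + 4C = 17; 4A + B + 16C = 79.
Subtracting the first from the second: A + 2C = 11.
Subtracting the second from the third: 2A + 12C = 62.
Solving: C = 5, A = 1, then B = -5.
Therefore v_{17} = 17 + (-5) + 5·131072 = 655372.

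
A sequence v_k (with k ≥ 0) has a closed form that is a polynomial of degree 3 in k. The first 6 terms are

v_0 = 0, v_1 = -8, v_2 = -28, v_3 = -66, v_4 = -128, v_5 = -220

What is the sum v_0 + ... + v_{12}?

1st diffs: -8, -20, -38, -62, -92.
2nd diffs: -12, -18, -24, -30.
3rd diffs: -6, -6, -6 (constant).
Newton forward-difference form: v_k = (-8)·C(k,1) + (-12)·C(k,2) + (-6)·C(k,3).
Continuing: …, -348, -518, -736, -1008, …, v_{12} = -2208.
Summing k = 0..12 (13 terms) gives -8346.

-8346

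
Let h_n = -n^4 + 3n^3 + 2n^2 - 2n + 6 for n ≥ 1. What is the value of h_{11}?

h_{11} = -1·11^4 + 3·11^3 + 2·11^2 - 2·11 + 6 = -10422.

-10422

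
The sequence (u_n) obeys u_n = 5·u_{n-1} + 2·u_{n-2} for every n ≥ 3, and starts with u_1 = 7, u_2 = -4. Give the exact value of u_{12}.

Step forward from the initial values:
u_3 = -6;  u_4 = -38;  u_5 = -202;  u_6 = -1086;  u_7 = -5834;  u_8 = -31342;  u_9 = -168378;  u_{10} = -904574;  u_{11} = -4859626;  u_{12} = -26107278.

-26107278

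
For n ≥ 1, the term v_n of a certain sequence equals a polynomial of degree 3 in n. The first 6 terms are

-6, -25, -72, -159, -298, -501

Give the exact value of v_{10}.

-2193

1st diffs: -19, -47, -87, -139, -203.
2nd diffs: -28, -40, -52, -64.
3rd diffs: -12, -12, -12 (constant).
Newton forward-difference form: v_n = -6 + (-19)·C(n-1,1) + (-28)·C(n-1,2) + (-12)·C(n-1,3).
At n = 10: n-1 = 9, so v_{10} = -6 - 171 - 1008 - 1008 = -2193.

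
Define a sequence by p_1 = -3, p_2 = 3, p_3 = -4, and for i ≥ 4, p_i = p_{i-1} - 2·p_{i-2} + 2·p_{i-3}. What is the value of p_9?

Iterate the recurrence:
p_4 = -16;  p_5 = -2;  p_6 = 22;  p_7 = -6;  p_8 = -54;  p_9 = 2.

2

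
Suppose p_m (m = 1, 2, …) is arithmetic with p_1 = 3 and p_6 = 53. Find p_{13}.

Common difference d = (53 - 3) / (6 - 1) = 10.
p_m = 3 + (m - 1)·10.
p_{13} = 3 + 12·10 = 123.

123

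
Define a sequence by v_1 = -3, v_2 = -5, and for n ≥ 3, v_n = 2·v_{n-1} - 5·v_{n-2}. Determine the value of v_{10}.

Applying the relation repeatedly:
v_3 = 5; v_4 = 35; v_5 = 45; v_6 = -85; v_7 = -395; v_8 = -365; v_9 = 1245; v_{10} = 4315.

4315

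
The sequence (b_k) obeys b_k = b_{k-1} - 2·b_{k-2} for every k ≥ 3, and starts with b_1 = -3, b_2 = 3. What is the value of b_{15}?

Applying the relation repeatedly:
b_3 = 9  b_4 = 3  b_5 = -15  …  b_{12} = 3  b_{13} = 273  b_{14} = 267  b_{15} = -279.

-279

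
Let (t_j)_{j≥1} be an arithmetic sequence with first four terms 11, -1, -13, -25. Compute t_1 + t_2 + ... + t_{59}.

-19883

Common difference d = -12.
t_j = 11 + (j - 1)·(-12).
t_{59} = -685; S = 59·(11 + (-685))/2 = -19883.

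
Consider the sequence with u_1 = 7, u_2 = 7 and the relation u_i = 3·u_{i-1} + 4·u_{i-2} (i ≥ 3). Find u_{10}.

733999

Iterate the recurrence:
u_3 = 49; u_4 = 175; u_5 = 721; u_6 = 2863; u_7 = 11473; u_8 = 45871; u_9 = 183505; u_{10} = 733999.
(Characteristic roots are 4 and -1.)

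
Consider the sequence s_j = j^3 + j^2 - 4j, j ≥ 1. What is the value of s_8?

s_8 = 1·8^3 + 1·8^2 - 4·8 = 544.

544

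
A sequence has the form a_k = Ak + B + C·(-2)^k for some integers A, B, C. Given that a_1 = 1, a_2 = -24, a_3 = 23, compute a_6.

Plug in k = 1, 2, 3: A + B - 2C = 1; 2A + B + 4C = -24; 3A + B - 8C = 23.
Subtracting the first from the second: A + 6C = -25.
Subtracting the second from the third: A - 12C = 47.
Solving: C = -4, A = -1, then B = -6.
So a_k = -1·k + (-6) + (-4)·(-2)^k; at k=6 this is -268.

-268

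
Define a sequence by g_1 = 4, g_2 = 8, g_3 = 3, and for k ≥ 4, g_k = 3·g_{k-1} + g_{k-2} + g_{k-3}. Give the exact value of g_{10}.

32260

Iterate the recurrence:
g_4 = 21  g_5 = 74  g_6 = 246  g_7 = 833  g_8 = 2819  g_9 = 9536  g_{10} = 32260.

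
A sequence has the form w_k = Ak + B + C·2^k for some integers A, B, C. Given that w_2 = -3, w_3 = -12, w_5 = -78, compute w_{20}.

-3145665

The three given values yield: 2A + B + 4C = -3; 3A + B + 8C = -12; 5A + B + 32C = -78.
Subtracting the first from the second: A + 4C = -9.
Subtracting the second from the third: 2A + 24C = -66.
Solving: C = -3, A = 3, then B = 3.
Therefore w_{20} = 60 + 3 + (-3)·1048576 = -3145665.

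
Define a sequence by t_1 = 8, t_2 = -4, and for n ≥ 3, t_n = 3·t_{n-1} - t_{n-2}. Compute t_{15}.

Step forward from the initial values:
t_3 = -20; t_4 = -56; t_5 = -148; …; t_{12} = -124964; t_{13} = -327160; t_{14} = -856516; t_{15} = -2242388.

-2242388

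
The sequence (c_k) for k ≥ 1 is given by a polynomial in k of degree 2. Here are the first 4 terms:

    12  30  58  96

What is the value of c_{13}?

1st diffs: 18, 28, 38.
2nd diffs: 10, 10 (constant).
Newton forward-difference form: c_k = 12 + 18·C(k-1,1) + 10·C(k-1,2).
At k = 13: k-1 = 12, so c_{13} = 12 + 216 + 660 = 888.

888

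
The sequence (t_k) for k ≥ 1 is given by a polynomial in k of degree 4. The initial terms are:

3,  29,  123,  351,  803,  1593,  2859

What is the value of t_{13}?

1st diffs: 26, 94, 228, 452, 790, 1266.
2nd diffs: 68, 134, 224, 338, 476.
3rd diffs: 66, 90, 114, 138.
4th diffs: 24, 24, 24 (constant).
So t_k = k^4 + k^3 + 3k^2 - 5k + 3.
Evaluating at k = 13 gives t_{13} = 31203.

31203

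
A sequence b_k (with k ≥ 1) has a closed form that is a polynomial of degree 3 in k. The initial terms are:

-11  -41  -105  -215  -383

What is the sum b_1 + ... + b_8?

1st diffs: -30, -64, -110, -168.
2nd diffs: -34, -46, -58.
3rd diffs: -12, -12 (constant).
Newton forward-difference form: b_k = -11 + (-30)·C(k-1,1) + (-34)·C(k-1,2) + (-12)·C(k-1,3).
Continuing: -621, -941, -1355.
Summing k = 1..8 (8 terms) gives -3672.

-3672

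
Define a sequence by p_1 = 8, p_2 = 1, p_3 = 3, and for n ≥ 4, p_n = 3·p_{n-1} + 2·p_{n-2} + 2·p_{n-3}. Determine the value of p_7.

Iterate the recurrence:
p_4 = 27; p_5 = 89; p_6 = 327; p_7 = 1213.

1213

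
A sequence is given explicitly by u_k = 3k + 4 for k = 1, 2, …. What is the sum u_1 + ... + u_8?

Over k = 1..8: Σk = 36.
Total = (3)·36 + (4)·8 = 140.

140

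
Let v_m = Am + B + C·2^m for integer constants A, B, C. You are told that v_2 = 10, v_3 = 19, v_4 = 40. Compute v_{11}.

Plug in m = 2, 3, 4: 2A + B + 4C = 10; 3A + B + 8C = 19; 4A + B + 16C = 40.
Subtracting the first from the second: A + 4C = 9.
Subtracting the second from the third: A + 8C = 21.
Solving: C = 3, A = -3, then B = 4.
Therefore v_{11} = -33 + 4 + 3·2048 = 6115.

6115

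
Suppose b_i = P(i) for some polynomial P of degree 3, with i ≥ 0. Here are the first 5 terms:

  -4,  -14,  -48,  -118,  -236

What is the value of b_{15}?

1st diffs: -10, -34, -70, -118.
2nd diffs: -24, -36, -48.
3rd diffs: -12, -12 (constant).
Newton forward-difference form: b_i = -4 + (-10)·C(i,1) + (-24)·C(i,2) + (-12)·C(i,3).
At i = 15: i = 15, so b_{15} = -4 - 150 - 2520 - 5460 = -8134.

-8134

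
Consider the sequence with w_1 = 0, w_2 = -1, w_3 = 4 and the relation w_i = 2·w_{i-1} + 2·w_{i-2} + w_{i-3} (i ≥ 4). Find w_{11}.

9779

Compute successive terms:
w_4 = 6, w_5 = 19, w_6 = 54, w_7 = 152, w_8 = 431, w_9 = 1220, w_{10} = 3454, w_{11} = 9779.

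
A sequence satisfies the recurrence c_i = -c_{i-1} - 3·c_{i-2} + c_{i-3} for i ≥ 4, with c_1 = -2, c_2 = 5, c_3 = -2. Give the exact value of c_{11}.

-74

Compute successive terms:
c_4 = -15; c_5 = 26; c_6 = 17; c_7 = -110; c_8 = 85; c_9 = 262; c_{10} = -627; c_{11} = -74.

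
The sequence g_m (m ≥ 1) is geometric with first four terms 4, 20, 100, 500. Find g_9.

Common ratio r = 5.
g_m = 4·5^(m-1).
g_9 = 4·5^8 = 1562500.

1562500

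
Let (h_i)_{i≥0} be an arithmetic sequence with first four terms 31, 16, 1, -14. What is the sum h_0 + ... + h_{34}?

-7840

Common difference d = -15.
h_i = 31 + (i - 0)·(-15).
h_{34} = -479; S = 35·(31 + (-479))/2 = -7840.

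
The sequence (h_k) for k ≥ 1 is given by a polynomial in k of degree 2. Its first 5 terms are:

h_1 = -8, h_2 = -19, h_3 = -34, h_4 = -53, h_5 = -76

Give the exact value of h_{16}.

1st diffs: -11, -15, -19, -23.
2nd diffs: -4, -4, -4 (constant).
Newton forward-difference form: h_k = -8 + (-11)·C(k-1,1) + (-4)·C(k-1,2).
At k = 16: k-1 = 15, so h_{16} = -8 - 165 - 420 = -593.

-593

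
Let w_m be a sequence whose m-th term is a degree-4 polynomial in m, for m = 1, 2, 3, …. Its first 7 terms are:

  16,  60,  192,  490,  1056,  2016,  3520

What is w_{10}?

1st diffs: 44, 132, 298, 566, 960, 1504.
2nd diffs: 88, 166, 268, 394, 544.
3rd diffs: 78, 102, 126, 150.
4th diffs: 24, 24, 24 (constant).
Newton forward-difference form: w_m = 16 + 44·C(m-1,1) + 88·C(m-1,2) + 78·C(m-1,3) + 24·C(m-1,4).
At m = 10: m-1 = 9, so w_{10} = 16 + 396 + 3168 + 6552 + 3024 = 13156.

13156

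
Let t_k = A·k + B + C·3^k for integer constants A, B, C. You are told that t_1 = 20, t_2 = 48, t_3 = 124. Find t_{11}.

Write the equations: A + B + 3C = 20; 2A + B + 9C = 48; 3A + B + 27C = 124.
Subtracting the first from the second: A + 6C = 28.
Subtracting the second from the third: A + 18C = 76.
Solving: C = 4, A = 4, then B = 4.
Hence t_{11} = 4·11 + 4 + 4·177147 = 708636.

708636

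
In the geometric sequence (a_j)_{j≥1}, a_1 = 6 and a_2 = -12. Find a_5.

Common ratio r = -2.
a_j = 6·(-2)^(j-1).
a_5 = 6·(-2)^4 = 96.

96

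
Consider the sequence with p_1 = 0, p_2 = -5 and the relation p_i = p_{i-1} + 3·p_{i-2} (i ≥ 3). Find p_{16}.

Applying the relation repeatedly:
p_3 = -5;  p_4 = -20;  p_5 = -35;  …;  p_{13} = -30800;  p_{14} = -71045;  p_{15} = -163445;  p_{16} = -376580.

-376580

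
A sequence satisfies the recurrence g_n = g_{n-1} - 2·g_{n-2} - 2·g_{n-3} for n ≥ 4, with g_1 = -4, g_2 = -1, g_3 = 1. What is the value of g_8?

-53

g_4 = 11;  g_5 = 11;  g_6 = -13;  g_7 = -57;  g_8 = -53.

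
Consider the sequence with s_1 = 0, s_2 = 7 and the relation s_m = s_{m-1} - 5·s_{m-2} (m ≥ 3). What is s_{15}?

Iterate the recurrence:
s_3 = 7, s_4 = -28, s_5 = -63, …, s_{12} = 17717, s_{13} = -21168, s_{14} = -109753, s_{15} = -3913.

-3913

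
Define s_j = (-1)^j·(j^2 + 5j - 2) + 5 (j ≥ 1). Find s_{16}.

(-1)^16 = 1; j^2 + 5j - 2 at j=16 is 334; so s_{16} = 339.

339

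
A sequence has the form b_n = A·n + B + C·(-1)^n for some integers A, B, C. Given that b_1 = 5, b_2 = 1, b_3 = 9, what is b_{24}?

45

The three given values yield: A + B - C = 5; 2A + B + C = 1; 3A + B - C = 9.
Subtracting the first from the second: A + 2C = -4.
Subtracting the second from the third: A - 2C = 8.
Solving: C = -3, A = 2, then B = 0.
So b_n = 2·n + 0 + (-3)·(-1)^n; at n=24 this is 45.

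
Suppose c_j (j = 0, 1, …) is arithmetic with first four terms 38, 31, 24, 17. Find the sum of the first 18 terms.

Common difference d = -7.
c_j = 38 + (j - 0)·(-7).
c_{17} = -81; S = 18·(38 + (-81))/2 = -387.

-387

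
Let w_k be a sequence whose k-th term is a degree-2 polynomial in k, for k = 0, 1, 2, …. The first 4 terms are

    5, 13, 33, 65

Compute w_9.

509

1st diffs: 8, 20, 32.
2nd diffs: 12, 12 (constant).
Newton forward-difference form: w_k = 5 + 8·C(k,1) + 12·C(k,2).
At k = 9: k = 9, so w_9 = 5 + 72 + 432 = 509.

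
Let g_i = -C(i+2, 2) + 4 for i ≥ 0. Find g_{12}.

C(14, 2) = 91, so g_{12} = -87.

-87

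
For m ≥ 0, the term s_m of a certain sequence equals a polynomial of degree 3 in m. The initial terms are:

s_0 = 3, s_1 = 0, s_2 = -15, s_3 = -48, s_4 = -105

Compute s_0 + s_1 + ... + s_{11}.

1st diffs: -3, -15, -33, -57.
2nd diffs: -12, -18, -24.
3rd diffs: -6, -6 (constant).
So s_m = -m^3 - 3m^2 + m + 3.
Continuing: …, -192, -315, -480, -693, …, s_{11} = -1680.
Summing m = 0..11 (12 terms) gives -5772.

-5772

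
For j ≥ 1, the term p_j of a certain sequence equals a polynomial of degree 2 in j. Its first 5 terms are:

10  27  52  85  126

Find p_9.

370

1st diffs: 17, 25, 33, 41.
2nd diffs: 8, 8, 8 (constant).
Newton forward-difference form: p_j = 10 + 17·C(j-1,1) + 8·C(j-1,2).
At j = 9: j-1 = 8, so p_9 = 10 + 136 + 224 = 370.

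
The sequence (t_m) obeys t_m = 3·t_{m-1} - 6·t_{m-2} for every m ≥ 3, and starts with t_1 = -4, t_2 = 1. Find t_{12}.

23571

t_3 = 27, t_4 = 75, t_5 = 63, t_6 = -261, t_7 = -1161, t_8 = -1917, t_9 = 1215, t_{10} = 15147, t_{11} = 38151, t_{12} = 23571.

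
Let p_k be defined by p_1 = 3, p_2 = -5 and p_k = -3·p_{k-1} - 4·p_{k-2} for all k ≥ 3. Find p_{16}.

27371

Iterate the recurrence:
p_3 = 3  p_4 = 11  p_5 = -45  …  p_{13} = -7917  p_{14} = 24475  p_{15} = -41757  p_{16} = 27371.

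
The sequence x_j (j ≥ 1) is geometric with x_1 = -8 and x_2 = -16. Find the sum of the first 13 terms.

Common ratio r = 2.
x_j = (-8)·2^(j-1).
S = (-8)·(2^13 - 1)/(2 - 1) = (-8)·(8192 - 1)/(1) = -65528.

-65528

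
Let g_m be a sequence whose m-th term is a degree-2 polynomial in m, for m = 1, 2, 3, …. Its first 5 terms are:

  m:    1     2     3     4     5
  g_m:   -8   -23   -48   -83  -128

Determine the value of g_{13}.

1st diffs: -15, -25, -35, -45.
2nd diffs: -10, -10, -10 (constant).
Newton forward-difference form: g_m = -8 + (-15)·C(m-1,1) + (-10)·C(m-1,2).
At m = 13: m-1 = 12, so g_{13} = -8 - 180 - 660 = -848.

-848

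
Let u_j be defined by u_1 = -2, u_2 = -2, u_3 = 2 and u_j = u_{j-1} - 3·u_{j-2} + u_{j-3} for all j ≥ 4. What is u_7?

-6

Applying the relation repeatedly:
u_4 = 6, u_5 = -2, u_6 = -18, u_7 = -6.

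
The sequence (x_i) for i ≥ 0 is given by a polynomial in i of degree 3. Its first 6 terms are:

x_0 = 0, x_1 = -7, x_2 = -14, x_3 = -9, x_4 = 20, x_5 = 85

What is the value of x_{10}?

1370

1st diffs: -7, -7, 5, 29, 65.
2nd diffs: 0, 12, 24, 36.
3rd diffs: 12, 12, 12 (constant).
So x_i = 2i^3 - 6i^2 - 3i.
Evaluating at i = 10 gives x_{10} = 1370.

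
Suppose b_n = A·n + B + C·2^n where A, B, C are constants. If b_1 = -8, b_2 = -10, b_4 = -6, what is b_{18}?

262066

At n = 1, 2, 4: A + B + 2C = -8; 2A + B + 4C = -10; 4A + B + 16C = -6.
Subtracting the first from the second: A + 2C = -2.
Subtracting the second from the third: 2A + 12C = 4.
Solving: C = 1, A = -4, then B = -6.
So b_n = -4·n + (-6) + 1·2^n; at n=18 this is 262066.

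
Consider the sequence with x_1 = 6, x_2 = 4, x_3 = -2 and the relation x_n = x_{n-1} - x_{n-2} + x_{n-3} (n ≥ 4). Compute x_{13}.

Step forward from the initial values:
x_4 = 0, x_5 = 6, x_6 = 4, x_7 = -2, x_8 = 0, x_9 = 6, x_{10} = 4, x_{11} = -2, x_{12} = 0, x_{13} = 6.

6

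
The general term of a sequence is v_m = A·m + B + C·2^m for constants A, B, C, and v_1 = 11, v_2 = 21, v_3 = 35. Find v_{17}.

262247

The three given values yield: A + B + 2C = 11; 2A + B + 4C = 21; 3A + B + 8C = 35.
Subtracting the first from the second: A + 2C = 10.
Subtracting the second from the third: A + 4C = 14.
Solving: C = 2, A = 6, then B = 1.
So v_m = 6·m + 1 + 2·2^m; at m=17 this is 262247.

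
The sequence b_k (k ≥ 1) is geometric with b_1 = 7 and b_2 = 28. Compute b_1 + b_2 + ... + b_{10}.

Common ratio r = 4.
b_k = 7·4^(k-1).
S = 7·(4^10 - 1)/(4 - 1) = 7·(1048576 - 1)/(3) = 2446675.

2446675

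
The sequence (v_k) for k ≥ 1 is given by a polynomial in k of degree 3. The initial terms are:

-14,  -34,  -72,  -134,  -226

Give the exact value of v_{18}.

1st diffs: -20, -38, -62, -92.
2nd diffs: -18, -24, -30.
3rd diffs: -6, -6 (constant).
Newton forward-difference form: v_k = -14 + (-20)·C(k-1,1) + (-18)·C(k-1,2) + (-6)·C(k-1,3).
At k = 18: k-1 = 17, so v_{18} = -14 - 340 - 2448 - 4080 = -6882.

-6882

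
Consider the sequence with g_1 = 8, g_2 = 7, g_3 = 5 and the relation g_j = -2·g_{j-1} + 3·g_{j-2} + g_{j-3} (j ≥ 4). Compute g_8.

Compute successive terms:
g_4 = 19  g_5 = -16  g_6 = 94  g_7 = -217  g_8 = 700.

700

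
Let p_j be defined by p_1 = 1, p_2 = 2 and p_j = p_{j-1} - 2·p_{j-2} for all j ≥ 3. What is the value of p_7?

12

Applying the relation repeatedly:
p_3 = 0; p_4 = -4; p_5 = -4; p_6 = 4; p_7 = 12.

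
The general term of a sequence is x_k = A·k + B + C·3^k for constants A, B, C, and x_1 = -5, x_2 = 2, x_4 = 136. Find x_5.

455

The three given values yield: A + B + 3C = -5; 2A + B + 9C = 2; 4A + B + 81C = 136.
Subtracting the first from the second: A + 6C = 7.
Subtracting the second from the third: 2A + 72C = 134.
Solving: C = 2, A = -5, then B = -6.
Hence x_5 = -5·5 + (-6) + 2·243 = 455.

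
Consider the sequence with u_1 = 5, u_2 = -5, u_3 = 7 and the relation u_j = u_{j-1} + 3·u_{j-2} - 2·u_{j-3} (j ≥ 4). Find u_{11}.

-215

Iterate the recurrence:
u_4 = -18  u_5 = 13  u_6 = -55  u_7 = 20  u_8 = -171  u_9 = -1  u_{10} = -554  u_{11} = -215.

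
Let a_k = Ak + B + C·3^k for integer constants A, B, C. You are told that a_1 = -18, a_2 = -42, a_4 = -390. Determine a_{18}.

Plug in k = 1, 2, 4: A + B + 3C = -18; 2A + B + 9C = -42; 4A + B + 81C = -390.
Subtracting the first from the second: A + 6C = -24.
Subtracting the second from the third: 2A + 72C = -348.
Solving: C = -5, A = 6, then B = -9.
Therefore a_{18} = 108 + (-9) + (-5)·387420489 = -1937102346.

-1937102346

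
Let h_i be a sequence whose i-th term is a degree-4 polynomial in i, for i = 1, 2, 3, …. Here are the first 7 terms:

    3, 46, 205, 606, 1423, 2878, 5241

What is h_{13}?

1st diffs: 43, 159, 401, 817, 1455, 2363.
2nd diffs: 116, 242, 416, 638, 908.
3rd diffs: 126, 174, 222, 270.
4th diffs: 48, 48, 48 (constant).
So h_i = 2i^4 + i^3 + 2i^2 - 2.
Evaluating at i = 13 gives h_{13} = 59655.

59655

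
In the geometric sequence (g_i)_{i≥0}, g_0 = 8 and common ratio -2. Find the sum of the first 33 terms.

g_i = 8·(-2)^(i-0).
S = 8·((-2)^33 - 1)/(-2 - 1) = 8·(-8589934592 - 1)/(-3) = 22906492248.

22906492248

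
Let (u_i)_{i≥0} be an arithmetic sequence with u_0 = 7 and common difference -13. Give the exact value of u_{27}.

u_i = 7 + (i - 0)·(-13).
u_{27} = 7 + 27·(-13) = -344.

-344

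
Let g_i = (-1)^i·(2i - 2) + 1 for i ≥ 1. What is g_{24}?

47

(-1)^24 = 1; 2i - 2 at i=24 is 46; so g_{24} = 47.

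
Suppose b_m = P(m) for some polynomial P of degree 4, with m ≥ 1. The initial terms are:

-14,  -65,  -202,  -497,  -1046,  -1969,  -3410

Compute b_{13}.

-34022

1st diffs: -51, -137, -295, -549, -923, -1441.
2nd diffs: -86, -158, -254, -374, -518.
3rd diffs: -72, -96, -120, -144.
4th diffs: -24, -24, -24 (constant).
So b_m = -m^4 - 2m^3 - 6m^2 - 4m - 1.
Evaluating at m = 13 gives b_{13} = -34022.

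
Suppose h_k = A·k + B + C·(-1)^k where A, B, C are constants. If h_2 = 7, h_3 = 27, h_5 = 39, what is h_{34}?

199

Plug in k = 2, 3, 5: 2A + B + C = 7; 3A + B - C = 27; 5A + B - C = 39.
Subtracting the first from the second: A - 2C = 20.
Subtracting the second from the third: 2A = 12.
Solving: C = -7, A = 6, then B = 2.
Hence h_{34} = 6·34 + 2 + (-7)·1 = 199.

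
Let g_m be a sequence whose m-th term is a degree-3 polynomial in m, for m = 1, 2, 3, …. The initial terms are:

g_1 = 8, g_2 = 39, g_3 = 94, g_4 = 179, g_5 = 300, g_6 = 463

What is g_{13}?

1st diffs: 31, 55, 85, 121, 163.
2nd diffs: 24, 30, 36, 42.
3rd diffs: 6, 6, 6 (constant).
So g_m = m^3 + 6m^2 + 6m - 5.
Evaluating at m = 13 gives g_{13} = 3284.

3284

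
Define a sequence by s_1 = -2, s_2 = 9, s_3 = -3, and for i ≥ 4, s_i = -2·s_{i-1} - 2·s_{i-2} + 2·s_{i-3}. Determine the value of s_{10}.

Applying the relation repeatedly:
s_4 = -16; s_5 = 56; s_6 = -86; s_7 = 28; s_8 = 228; s_9 = -684; s_{10} = 968.

968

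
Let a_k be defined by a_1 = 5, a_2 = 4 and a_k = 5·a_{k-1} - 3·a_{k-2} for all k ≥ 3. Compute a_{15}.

106260125

Applying the relation repeatedly:
a_3 = 5  a_4 = 13  a_5 = 50  …  a_{12} = 1333903  a_{13} = 5739485  a_{14} = 24695716  a_{15} = 106260125.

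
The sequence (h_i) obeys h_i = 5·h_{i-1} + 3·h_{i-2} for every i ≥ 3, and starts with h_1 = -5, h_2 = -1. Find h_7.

-17645

Applying the relation repeatedly:
h_3 = -20;  h_4 = -103;  h_5 = -575;  h_6 = -3184;  h_7 = -17645.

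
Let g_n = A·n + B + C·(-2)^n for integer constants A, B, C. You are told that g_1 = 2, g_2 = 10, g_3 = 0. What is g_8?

Plug in n = 1, 2, 3: A + B - 2C = 2; 2A + B + 4C = 10; 3A + B - 8C = 0.
Subtracting the first from the second: A + 6C = 8.
Subtracting the second from the third: A - 12C = -10.
Solving: C = 1, A = 2, then B = 2.
Hence g_8 = 2·8 + 2 + 1·256 = 274.

274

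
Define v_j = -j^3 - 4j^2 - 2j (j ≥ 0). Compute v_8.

v_8 = -1·8^3 - 4·8^2 - 2·8 = -784.

-784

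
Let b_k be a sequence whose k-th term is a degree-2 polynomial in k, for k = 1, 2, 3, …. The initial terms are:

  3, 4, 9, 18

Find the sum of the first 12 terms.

982

1st diffs: 1, 5, 9.
2nd diffs: 4, 4 (constant).
Newton forward-difference form: b_k = 3 + 1·C(k-1,1) + 4·C(k-1,2).
Continuing: …, 31, 48, 69, 94, …, b_{12} = 234.
Summing k = 1..12 (12 terms) gives 982.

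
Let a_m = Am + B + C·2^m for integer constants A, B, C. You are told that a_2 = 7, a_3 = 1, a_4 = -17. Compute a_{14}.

-49061

Plug in m = 2, 3, 4: 2A + B + 4C = 7; 3A + B + 8C = 1; 4A + B + 16C = -17.
Subtracting the first from the second: A + 4C = -6.
Subtracting the second from the third: A + 8C = -18.
Solving: C = -3, A = 6, then B = 7.
Therefore a_{14} = 84 + 7 + (-3)·16384 = -49061.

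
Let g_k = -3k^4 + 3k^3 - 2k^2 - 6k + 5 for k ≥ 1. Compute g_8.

g_8 = -3·8^4 + 3·8^3 - 2·8^2 - 6·8 + 5 = -10923.

-10923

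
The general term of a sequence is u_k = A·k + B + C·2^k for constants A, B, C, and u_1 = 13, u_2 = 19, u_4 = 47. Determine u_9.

1049

The three given values yield: A + B + 2C = 13; 2A + B + 4C = 19; 4A + B + 16C = 47.
Subtracting the first from the second: A + 2C = 6.
Subtracting the second from the third: 2A + 12C = 28.
Solving: C = 2, A = 2, then B = 7.
So u_k = 2·k + 7 + 2·2^k; at k=9 this is 1049.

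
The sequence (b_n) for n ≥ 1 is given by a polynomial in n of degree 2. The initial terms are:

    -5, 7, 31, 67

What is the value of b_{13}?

1st diffs: 12, 24, 36.
2nd diffs: 12, 12 (constant).
So b_n = 6n^2 - 6n - 5.
Evaluating at n = 13 gives b_{13} = 931.

931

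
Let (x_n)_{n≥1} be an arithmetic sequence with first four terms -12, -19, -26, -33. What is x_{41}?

Common difference d = -7.
x_n = -12 + (n - 1)·(-7).
x_{41} = -12 + 40·(-7) = -292.

-292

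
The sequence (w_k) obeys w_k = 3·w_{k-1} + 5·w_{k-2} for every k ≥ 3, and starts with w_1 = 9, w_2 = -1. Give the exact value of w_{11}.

3033057

Compute successive terms:
w_3 = 42  w_4 = 121  w_5 = 573  w_6 = 2324  w_7 = 9837  w_8 = 41131  w_9 = 172578  w_{10} = 723389  w_{11} = 3033057.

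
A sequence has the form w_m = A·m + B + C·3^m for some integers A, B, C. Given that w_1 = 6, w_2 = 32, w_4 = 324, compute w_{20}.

13947137636

Write the equations: A + B + 3C = 6; 2A + B + 9C = 32; 4A + B + 81C = 324.
Subtracting the first from the second: A + 6C = 26.
Subtracting the second from the third: 2A + 72C = 292.
Solving: C = 4, A = 2, then B = -8.
So w_m = 2·m + (-8) + 4·3^m; at m=20 this is 13947137636.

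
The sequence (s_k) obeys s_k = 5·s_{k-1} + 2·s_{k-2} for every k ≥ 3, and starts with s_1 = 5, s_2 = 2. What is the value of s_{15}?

11212721120

Applying the relation repeatedly:
s_3 = 20;  s_4 = 104;  s_5 = 560;  …;  s_{12} = 72316064;  s_{13} = 388502240;  s_{14} = 2087143328;  s_{15} = 11212721120.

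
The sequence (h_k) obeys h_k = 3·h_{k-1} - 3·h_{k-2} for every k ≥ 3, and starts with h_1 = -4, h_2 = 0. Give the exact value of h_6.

h_3 = 12;  h_4 = 36;  h_5 = 72;  h_6 = 108.

108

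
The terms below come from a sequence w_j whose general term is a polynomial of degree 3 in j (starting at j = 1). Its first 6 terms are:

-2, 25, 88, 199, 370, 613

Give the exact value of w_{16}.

1st diffs: 27, 63, 111, 171, 243.
2nd diffs: 36, 48, 60, 72.
3rd diffs: 12, 12, 12 (constant).
Newton forward-difference form: w_j = -2 + 27·C(j-1,1) + 36·C(j-1,2) + 12·C(j-1,3).
At j = 16: j-1 = 15, so w_{16} = -2 + 405 + 3780 + 5460 = 9643.

9643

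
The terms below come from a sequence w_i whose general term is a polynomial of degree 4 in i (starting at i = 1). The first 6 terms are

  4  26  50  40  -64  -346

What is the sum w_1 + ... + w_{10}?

1st diffs: 22, 24, -10, -104, -282.
2nd diffs: 2, -34, -94, -178.
3rd diffs: -36, -60, -84.
4th diffs: -24, -24 (constant).
So w_i = -i^4 + 4i^3 + 2i^2 + 3i - 4.
Continuing: -914, -1900, -3460, -5774.
Summing i = 1..10 (10 terms) gives -12338.

-12338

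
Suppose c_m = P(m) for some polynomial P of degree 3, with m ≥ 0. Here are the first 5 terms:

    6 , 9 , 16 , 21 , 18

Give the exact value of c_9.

1st diffs: 3, 7, 5, -3.
2nd diffs: 4, -2, -8.
3rd diffs: -6, -6 (constant).
Newton forward-difference form: c_m = 6 + 3·C(m,1) + 4·C(m,2) + (-6)·C(m,3).
At m = 9: m = 9, so c_9 = 6 + 27 + 144 - 504 = -327.

-327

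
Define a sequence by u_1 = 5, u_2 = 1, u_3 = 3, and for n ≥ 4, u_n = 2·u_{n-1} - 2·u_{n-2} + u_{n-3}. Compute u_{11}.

u_4 = 9, u_5 = 13, u_6 = 11, u_7 = 5, u_8 = 1, u_9 = 3, u_{10} = 9, u_{11} = 13.

13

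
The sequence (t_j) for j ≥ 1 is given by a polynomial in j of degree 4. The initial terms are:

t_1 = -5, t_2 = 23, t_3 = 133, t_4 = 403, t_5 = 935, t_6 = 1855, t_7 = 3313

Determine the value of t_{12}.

1st diffs: 28, 110, 270, 532, 920, 1458.
2nd diffs: 82, 160, 262, 388, 538.
3rd diffs: 78, 102, 126, 150.
4th diffs: 24, 24, 24 (constant).
Newton forward-difference form: t_j = -5 + 28·C(j-1,1) + 82·C(j-1,2) + 78·C(j-1,3) + 24·C(j-1,4).
At j = 12: j-1 = 11, so t_{12} = -5 + 308 + 4510 + 12870 + 7920 = 25603.

25603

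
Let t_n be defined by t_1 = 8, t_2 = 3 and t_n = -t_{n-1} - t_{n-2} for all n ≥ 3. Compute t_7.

Step forward from the initial values:
t_3 = -11; t_4 = 8; t_5 = 3; t_6 = -11; t_7 = 8.

8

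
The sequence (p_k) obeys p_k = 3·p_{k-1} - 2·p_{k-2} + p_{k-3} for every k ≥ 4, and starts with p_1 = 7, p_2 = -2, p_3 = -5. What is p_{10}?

p_4 = -4; p_5 = -4; p_6 = -9; p_7 = -23; p_8 = -55; p_9 = -128; p_{10} = -297.

-297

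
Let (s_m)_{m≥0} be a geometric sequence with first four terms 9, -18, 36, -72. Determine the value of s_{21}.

-18874368

Common ratio r = -2.
s_m = 9·(-2)^(m-0).
s_{21} = 9·(-2)^21 = -18874368.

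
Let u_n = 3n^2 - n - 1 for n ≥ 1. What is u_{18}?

953

u_{18} = 3·18^2 - 1·18 - 1 = 953.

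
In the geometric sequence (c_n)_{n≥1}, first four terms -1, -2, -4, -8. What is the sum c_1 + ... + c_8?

-255

Common ratio r = 2.
c_n = (-1)·2^(n-1).
S = (-1)·(2^8 - 1)/(2 - 1) = (-1)·(256 - 1)/(1) = -255.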